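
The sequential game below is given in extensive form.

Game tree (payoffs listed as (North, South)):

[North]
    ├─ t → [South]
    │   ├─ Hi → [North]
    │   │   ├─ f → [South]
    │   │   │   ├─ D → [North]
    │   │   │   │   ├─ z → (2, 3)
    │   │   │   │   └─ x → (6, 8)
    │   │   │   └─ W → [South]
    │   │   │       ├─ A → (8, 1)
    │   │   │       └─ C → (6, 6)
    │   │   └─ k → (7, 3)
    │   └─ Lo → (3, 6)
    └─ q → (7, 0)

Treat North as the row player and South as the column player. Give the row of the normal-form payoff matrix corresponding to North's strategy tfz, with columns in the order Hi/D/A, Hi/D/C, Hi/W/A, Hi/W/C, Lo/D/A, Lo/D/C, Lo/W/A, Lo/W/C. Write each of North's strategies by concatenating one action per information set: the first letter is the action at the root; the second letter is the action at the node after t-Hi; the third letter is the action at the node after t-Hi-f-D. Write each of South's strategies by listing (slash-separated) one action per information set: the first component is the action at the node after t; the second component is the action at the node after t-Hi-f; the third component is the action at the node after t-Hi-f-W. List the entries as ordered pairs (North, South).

(2,3) (2,3) (8,1) (6,6) (3,6) (3,6) (3,6) (3,6)

vs Hi/D/A: North plays t → South plays Hi at [t] → North plays f at [t-Hi] → South plays D at [t-Hi-f] → North plays z at [t-Hi-f-D] → (2, 3)
vs Hi/D/C: North plays t → South plays Hi at [t] → North plays f at [t-Hi] → South plays D at [t-Hi-f] → North plays z at [t-Hi-f-D] → (2, 3)
vs Hi/W/A: North plays t → South plays Hi at [t] → North plays f at [t-Hi] → South plays W at [t-Hi-f] → South plays A at [t-Hi-f-W] → (8, 1)
vs Hi/W/C: North plays t → South plays Hi at [t] → North plays f at [t-Hi] → South plays W at [t-Hi-f] → South plays C at [t-Hi-f-W] → (6, 6)
vs Lo/D/A: North plays t → South plays Lo at [t] → (3, 6)
vs Lo/D/C: North plays t → South plays Lo at [t] → (3, 6)
vs Lo/W/A: North plays t → South plays Lo at [t] → (3, 6)
vs Lo/W/C: North plays t → South plays Lo at [t] → (3, 6)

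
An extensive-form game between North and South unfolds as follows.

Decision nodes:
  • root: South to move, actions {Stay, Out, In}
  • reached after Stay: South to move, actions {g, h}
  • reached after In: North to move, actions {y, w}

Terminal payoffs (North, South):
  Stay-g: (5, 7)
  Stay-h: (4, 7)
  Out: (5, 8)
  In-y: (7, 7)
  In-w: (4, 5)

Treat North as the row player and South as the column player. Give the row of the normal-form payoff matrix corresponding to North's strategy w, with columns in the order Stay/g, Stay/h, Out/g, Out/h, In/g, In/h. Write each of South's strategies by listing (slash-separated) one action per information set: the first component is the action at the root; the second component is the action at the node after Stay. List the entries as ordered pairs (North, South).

(5,7) (4,7) (5,8) (5,8) (4,5) (4,5)

vs Stay/g: South plays Stay → South plays g at [Stay] → (5, 7)
vs Stay/h: South plays Stay → South plays h at [Stay] → (4, 7)
vs Out/g: South plays Out → (5, 8)
vs Out/h: South plays Out → (5, 8)
vs In/g: South plays In → North plays w at [In] → (4, 5)
vs In/h: South plays In → North plays w at [In] → (4, 5)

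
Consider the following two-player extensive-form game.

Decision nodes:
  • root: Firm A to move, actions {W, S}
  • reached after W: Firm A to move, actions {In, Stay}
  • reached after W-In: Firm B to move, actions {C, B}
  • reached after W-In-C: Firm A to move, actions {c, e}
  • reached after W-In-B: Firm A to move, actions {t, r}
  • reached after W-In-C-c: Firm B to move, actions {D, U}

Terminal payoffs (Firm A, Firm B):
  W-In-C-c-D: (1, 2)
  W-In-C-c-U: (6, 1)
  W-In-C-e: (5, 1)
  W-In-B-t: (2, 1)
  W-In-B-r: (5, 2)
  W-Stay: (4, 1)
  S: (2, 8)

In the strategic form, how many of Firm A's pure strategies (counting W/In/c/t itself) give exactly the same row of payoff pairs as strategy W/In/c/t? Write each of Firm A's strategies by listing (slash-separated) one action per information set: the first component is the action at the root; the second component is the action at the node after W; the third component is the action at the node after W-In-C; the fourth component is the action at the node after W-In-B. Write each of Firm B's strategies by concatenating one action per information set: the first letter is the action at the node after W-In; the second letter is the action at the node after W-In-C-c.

1

Row for W/In/c/t (columns CD, CU, BD, BU): (1,2) (6,1) (2,1) (2,1).
Every one of Firm A's information sets is on the play path for some reply by Firm B when Firm A follows W/In/c/t.
Changing the action at any of them therefore changes at least one column, so only W/In/c/t itself gives this row.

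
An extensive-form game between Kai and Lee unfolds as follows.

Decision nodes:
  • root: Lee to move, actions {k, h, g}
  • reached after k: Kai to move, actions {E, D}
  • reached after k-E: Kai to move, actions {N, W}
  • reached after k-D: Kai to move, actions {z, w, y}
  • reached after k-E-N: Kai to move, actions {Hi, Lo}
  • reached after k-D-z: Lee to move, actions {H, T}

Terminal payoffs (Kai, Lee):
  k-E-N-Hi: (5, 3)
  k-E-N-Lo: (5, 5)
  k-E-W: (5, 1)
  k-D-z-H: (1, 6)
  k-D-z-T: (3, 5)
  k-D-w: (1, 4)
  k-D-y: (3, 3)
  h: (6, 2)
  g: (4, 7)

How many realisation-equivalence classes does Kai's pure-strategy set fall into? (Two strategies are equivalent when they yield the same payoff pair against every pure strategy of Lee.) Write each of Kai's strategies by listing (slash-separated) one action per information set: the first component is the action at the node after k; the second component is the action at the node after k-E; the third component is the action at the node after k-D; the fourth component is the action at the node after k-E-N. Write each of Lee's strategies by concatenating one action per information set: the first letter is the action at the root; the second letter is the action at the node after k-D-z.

6

Kai has 24 pure strategies: E/N/z/Hi, E/N/z/Lo, E/N/w/Hi, E/N/w/Lo, E/N/y/Hi, E/N/y/Lo, E/W/z/Hi, E/W/z/Lo, E/W/w/Hi, E/W/w/Lo, E/W/y/Hi, E/W/y/Lo, D/N/z/Hi, D/N/z/Lo, D/N/w/Hi, D/N/w/Lo, D/N/y/Hi, D/N/y/Lo, D/W/z/Hi, D/W/z/Lo, D/W/w/Hi, D/W/w/Lo, D/W/y/Hi, D/W/y/Lo. Columns: kH, kT, hH, hT, gH, gT.
{E/N/z/Hi, E/N/w/Hi, E/N/y/Hi} → row (5,3) (5,3) (6,2) (6,2) (4,7) (4,7)
{E/N/z/Lo, E/N/w/Lo, E/N/y/Lo} → row (5,5) (5,5) (6,2) (6,2) (4,7) (4,7)
{E/W/z/Hi, E/W/z/Lo, E/W/w/Hi, E/W/w/Lo, E/W/y/Hi, E/W/y/Lo} → row (5,1) (5,1) (6,2) (6,2) (4,7) (4,7)
{D/N/z/Hi, D/N/z/Lo, D/W/z/Hi, D/W/z/Lo} → row (1,6) (3,5) (6,2) (6,2) (4,7) (4,7)
{D/N/w/Hi, D/N/w/Lo, D/W/w/Hi, D/W/w/Lo} → row (1,4) (1,4) (6,2) (6,2) (4,7) (4,7)
{D/N/y/Hi, D/N/y/Lo, D/W/y/Hi, D/W/y/Lo} → row (3,3) (3,3) (6,2) (6,2) (4,7) (4,7)
That's 6 distinct rows out of 24 strategies.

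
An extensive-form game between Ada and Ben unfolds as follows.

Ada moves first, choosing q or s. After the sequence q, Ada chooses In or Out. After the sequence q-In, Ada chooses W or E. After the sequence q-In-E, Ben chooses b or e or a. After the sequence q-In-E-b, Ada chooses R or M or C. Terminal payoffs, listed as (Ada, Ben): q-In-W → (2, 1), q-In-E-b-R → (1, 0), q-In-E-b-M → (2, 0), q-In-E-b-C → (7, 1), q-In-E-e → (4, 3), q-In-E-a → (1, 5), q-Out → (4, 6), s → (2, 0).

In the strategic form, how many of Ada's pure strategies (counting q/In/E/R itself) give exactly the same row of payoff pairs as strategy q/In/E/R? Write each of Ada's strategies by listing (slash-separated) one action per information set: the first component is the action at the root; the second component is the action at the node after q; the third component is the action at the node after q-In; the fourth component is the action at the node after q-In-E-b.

Row for q/In/E/R (columns b, e, a): (1,0) (4,3) (1,5).
Every one of Ada's information sets is on the play path for some reply by Ben when Ada follows q/In/E/R.
Changing the action at any of them therefore changes at least one column, so only q/In/E/R itself gives this row.

1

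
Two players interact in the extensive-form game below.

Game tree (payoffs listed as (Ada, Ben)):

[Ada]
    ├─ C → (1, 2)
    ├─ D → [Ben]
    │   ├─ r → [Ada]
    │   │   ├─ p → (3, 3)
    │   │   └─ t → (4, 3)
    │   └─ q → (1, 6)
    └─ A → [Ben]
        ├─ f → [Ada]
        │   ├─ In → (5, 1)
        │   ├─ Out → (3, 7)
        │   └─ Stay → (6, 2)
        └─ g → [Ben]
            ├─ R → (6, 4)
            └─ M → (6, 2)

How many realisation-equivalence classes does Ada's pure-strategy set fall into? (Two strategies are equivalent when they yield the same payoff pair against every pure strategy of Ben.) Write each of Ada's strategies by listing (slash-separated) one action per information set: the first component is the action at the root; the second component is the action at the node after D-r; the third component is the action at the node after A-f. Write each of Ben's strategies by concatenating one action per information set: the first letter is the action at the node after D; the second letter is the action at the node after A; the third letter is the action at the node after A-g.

Ada has 18 pure strategies: C/p/In, C/p/Out, C/p/Stay, C/t/In, C/t/Out, C/t/Stay, D/p/In, D/p/Out, D/p/Stay, D/t/In, D/t/Out, D/t/Stay, A/p/In, A/p/Out, A/p/Stay, A/t/In, A/t/Out, A/t/Stay. Columns: rfR, rfM, rgR, rgM, qfR, qfM, qgR, qgM.
{C/p/In, C/p/Out, C/p/Stay, C/t/In, C/t/Out, C/t/Stay} → row (1,2) (1,2) (1,2) (1,2) (1,2) (1,2) (1,2) (1,2)
{D/p/In, D/p/Out, D/p/Stay} → row (3,3) (3,3) (3,3) (3,3) (1,6) (1,6) (1,6) (1,6)
{D/t/In, D/t/Out, D/t/Stay} → row (4,3) (4,3) (4,3) (4,3) (1,6) (1,6) (1,6) (1,6)
{A/p/In, A/t/In} → row (5,1) (5,1) (6,4) (6,2) (5,1) (5,1) (6,4) (6,2)
{A/p/Out, A/t/Out} → row (3,7) (3,7) (6,4) (6,2) (3,7) (3,7) (6,4) (6,2)
{A/p/Stay, A/t/Stay} → row (6,2) (6,2) (6,4) (6,2) (6,2) (6,2) (6,4) (6,2)
That's 6 distinct rows out of 18 strategies.

6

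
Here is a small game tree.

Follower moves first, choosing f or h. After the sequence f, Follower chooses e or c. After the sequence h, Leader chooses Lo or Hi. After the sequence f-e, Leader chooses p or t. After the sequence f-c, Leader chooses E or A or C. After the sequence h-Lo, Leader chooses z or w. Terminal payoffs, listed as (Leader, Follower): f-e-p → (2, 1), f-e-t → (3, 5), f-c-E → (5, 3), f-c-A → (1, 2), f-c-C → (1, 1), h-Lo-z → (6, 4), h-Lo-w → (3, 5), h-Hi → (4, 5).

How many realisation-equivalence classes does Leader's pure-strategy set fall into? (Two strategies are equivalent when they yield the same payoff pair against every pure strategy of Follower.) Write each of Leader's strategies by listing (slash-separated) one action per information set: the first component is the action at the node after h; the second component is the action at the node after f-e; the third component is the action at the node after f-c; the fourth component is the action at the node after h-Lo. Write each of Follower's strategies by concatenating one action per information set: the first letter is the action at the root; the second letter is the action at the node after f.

Leader has 24 pure strategies: Lo/p/E/z, Lo/p/E/w, Lo/p/A/z, Lo/p/A/w, Lo/p/C/z, Lo/p/C/w, Lo/t/E/z, Lo/t/E/w, Lo/t/A/z, Lo/t/A/w, Lo/t/C/z, Lo/t/C/w, Hi/p/E/z, Hi/p/E/w, Hi/p/A/z, Hi/p/A/w, Hi/p/C/z, Hi/p/C/w, Hi/t/E/z, Hi/t/E/w, Hi/t/A/z, Hi/t/A/w, Hi/t/C/z, Hi/t/C/w. Columns: fe, fc, he, hc.
{Lo/p/E/z} → row (2,1) (5,3) (6,4) (6,4)
{Lo/p/E/w} → row (2,1) (5,3) (3,5) (3,5)
{Lo/p/A/z} → row (2,1) (1,2) (6,4) (6,4)
{Lo/p/A/w} → row (2,1) (1,2) (3,5) (3,5)
{Lo/p/C/z} → row (2,1) (1,1) (6,4) (6,4)
{Lo/p/C/w} → row (2,1) (1,1) (3,5) (3,5)
{Lo/t/E/z} → row (3,5) (5,3) (6,4) (6,4)
{Lo/t/E/w} → row (3,5) (5,3) (3,5) (3,5)
{Lo/t/A/z} → row (3,5) (1,2) (6,4) (6,4)
{Lo/t/A/w} → row (3,5) (1,2) (3,5) (3,5)
{Lo/t/C/z} → row (3,5) (1,1) (6,4) (6,4)
{Lo/t/C/w} → row (3,5) (1,1) (3,5) (3,5)
{Hi/p/E/z, Hi/p/E/w} → row (2,1) (5,3) (4,5) (4,5)
{Hi/p/A/z, Hi/p/A/w} → row (2,1) (1,2) (4,5) (4,5)
{Hi/p/C/z, Hi/p/C/w} → row (2,1) (1,1) (4,5) (4,5)
{Hi/t/E/z, Hi/t/E/w} → row (3,5) (5,3) (4,5) (4,5)
{Hi/t/A/z, Hi/t/A/w} → row (3,5) (1,2) (4,5) (4,5)
{Hi/t/C/z, Hi/t/C/w} → row (3,5) (1,1) (4,5) (4,5)
That's 18 distinct rows out of 24 strategies.

18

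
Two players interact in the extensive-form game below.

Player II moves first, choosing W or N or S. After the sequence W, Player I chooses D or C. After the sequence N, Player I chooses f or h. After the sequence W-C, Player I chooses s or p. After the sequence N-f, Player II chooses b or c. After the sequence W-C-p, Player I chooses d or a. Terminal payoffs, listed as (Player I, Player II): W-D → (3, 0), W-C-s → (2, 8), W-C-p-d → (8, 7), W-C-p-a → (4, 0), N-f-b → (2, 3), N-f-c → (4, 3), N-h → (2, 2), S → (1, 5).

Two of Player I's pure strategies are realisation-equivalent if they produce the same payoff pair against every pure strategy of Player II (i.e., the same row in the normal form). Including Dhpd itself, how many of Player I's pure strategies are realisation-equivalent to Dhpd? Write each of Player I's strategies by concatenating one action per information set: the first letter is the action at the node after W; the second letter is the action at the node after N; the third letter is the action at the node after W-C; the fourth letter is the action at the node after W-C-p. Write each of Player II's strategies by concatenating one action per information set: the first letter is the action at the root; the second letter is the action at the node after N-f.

4

Row for Dhpd (columns Wb, Wc, Nb, Nc, Sb, Sc): (3,0) (3,0) (2,2) (2,2) (1,5) (1,5).
Under Dhpd, Player I's choice at the node after W-C and at the node after W-C-p can never be reached regardless of what Player II does, so varying those choices leaves every outcome unchanged.
Holding the reachable choices fixed and varying the unreachable ones freely already gives 2 × 2 = 4 equivalent strategies.
No other strategy reproduces this row, so those 4 are the full class: Dhsd, Dhsa, Dhpd, Dhpa.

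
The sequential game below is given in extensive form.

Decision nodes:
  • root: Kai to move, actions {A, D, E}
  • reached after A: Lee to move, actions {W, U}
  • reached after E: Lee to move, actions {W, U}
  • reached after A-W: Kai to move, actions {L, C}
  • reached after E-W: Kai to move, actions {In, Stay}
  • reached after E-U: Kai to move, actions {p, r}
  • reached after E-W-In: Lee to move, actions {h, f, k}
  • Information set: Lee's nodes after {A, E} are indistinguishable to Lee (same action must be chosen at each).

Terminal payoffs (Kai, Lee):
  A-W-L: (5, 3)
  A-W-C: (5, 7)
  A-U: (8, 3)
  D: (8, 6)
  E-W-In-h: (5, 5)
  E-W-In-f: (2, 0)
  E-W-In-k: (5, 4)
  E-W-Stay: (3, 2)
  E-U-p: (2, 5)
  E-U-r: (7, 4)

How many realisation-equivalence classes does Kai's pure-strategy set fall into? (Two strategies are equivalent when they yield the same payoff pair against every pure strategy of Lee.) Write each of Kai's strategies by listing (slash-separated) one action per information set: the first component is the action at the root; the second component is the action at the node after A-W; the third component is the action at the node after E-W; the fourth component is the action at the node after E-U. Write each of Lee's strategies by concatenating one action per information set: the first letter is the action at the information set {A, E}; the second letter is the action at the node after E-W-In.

7

Kai has 24 pure strategies: A/L/In/p, A/L/In/r, A/L/Stay/p, A/L/Stay/r, A/C/In/p, A/C/In/r, A/C/Stay/p, A/C/Stay/r, D/L/In/p, D/L/In/r, D/L/Stay/p, D/L/Stay/r, D/C/In/p, D/C/In/r, D/C/Stay/p, D/C/Stay/r, E/L/In/p, E/L/In/r, E/L/Stay/p, E/L/Stay/r, E/C/In/p, E/C/In/r, E/C/Stay/p, E/C/Stay/r. Columns: Wh, Wf, Wk, Uh, Uf, Uk.
{A/L/In/p, A/L/In/r, A/L/Stay/p, A/L/Stay/r} → row (5,3) (5,3) (5,3) (8,3) (8,3) (8,3)
{A/C/In/p, A/C/In/r, A/C/Stay/p, A/C/Stay/r} → row (5,7) (5,7) (5,7) (8,3) (8,3) (8,3)
{D/L/In/p, D/L/In/r, D/L/Stay/p, D/L/Stay/r, D/C/In/p, D/C/In/r, D/C/Stay/p, D/C/Stay/r} → row (8,6) (8,6) (8,6) (8,6) (8,6) (8,6)
{E/L/In/p, E/C/In/p} → row (5,5) (2,0) (5,4) (2,5) (2,5) (2,5)
{E/L/In/r, E/C/In/r} → row (5,5) (2,0) (5,4) (7,4) (7,4) (7,4)
{E/L/Stay/p, E/C/Stay/p} → row (3,2) (3,2) (3,2) (2,5) (2,5) (2,5)
{E/L/Stay/r, E/C/Stay/r} → row (3,2) (3,2) (3,2) (7,4) (7,4) (7,4)
That's 7 distinct rows out of 24 strategies.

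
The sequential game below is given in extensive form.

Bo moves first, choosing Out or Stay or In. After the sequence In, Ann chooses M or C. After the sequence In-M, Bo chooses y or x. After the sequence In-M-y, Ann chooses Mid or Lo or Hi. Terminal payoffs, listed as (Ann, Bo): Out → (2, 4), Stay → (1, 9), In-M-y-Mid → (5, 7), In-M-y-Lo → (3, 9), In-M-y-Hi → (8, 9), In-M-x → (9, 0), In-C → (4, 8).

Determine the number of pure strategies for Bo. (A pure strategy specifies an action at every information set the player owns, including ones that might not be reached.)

Bo owns the root with actions {Out, Stay, In} — three choices.
Bo owns the node after In-M with actions {y, x} — two choices.
A pure strategy fixes one action at each information set independently, so the count is the product 3 × 2 = 6.
(For reference, Ann has 6 pure strategies, giving a 6×6 normal-form matrix.)

6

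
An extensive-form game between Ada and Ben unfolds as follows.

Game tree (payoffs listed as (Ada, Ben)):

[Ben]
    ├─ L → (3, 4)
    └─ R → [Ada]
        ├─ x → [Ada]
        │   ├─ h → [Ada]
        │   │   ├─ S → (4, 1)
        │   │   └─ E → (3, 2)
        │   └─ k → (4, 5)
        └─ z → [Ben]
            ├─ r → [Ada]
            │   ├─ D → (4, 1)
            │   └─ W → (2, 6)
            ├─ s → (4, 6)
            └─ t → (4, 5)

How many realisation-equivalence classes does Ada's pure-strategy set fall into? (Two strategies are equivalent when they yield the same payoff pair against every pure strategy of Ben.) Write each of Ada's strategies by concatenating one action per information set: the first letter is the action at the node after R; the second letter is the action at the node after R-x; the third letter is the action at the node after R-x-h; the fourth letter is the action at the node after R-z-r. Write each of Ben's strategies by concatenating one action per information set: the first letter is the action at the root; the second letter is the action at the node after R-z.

5

Ada has 16 pure strategies: xhSD, xhSW, xhED, xhEW, xkSD, xkSW, xkED, xkEW, zhSD, zhSW, zhED, zhEW, zkSD, zkSW, zkED, zkEW. Columns: Lr, Ls, Lt, Rr, Rs, Rt.
{xhSD, xhSW} → row (3,4) (3,4) (3,4) (4,1) (4,1) (4,1)
{xhED, xhEW} → row (3,4) (3,4) (3,4) (3,2) (3,2) (3,2)
{xkSD, xkSW, xkED, xkEW} → row (3,4) (3,4) (3,4) (4,5) (4,5) (4,5)
{zhSD, zhED, zkSD, zkED} → row (3,4) (3,4) (3,4) (4,1) (4,6) (4,5)
{zhSW, zhEW, zkSW, zkEW} → row (3,4) (3,4) (3,4) (2,6) (4,6) (4,5)
That's 5 distinct rows out of 16 strategies.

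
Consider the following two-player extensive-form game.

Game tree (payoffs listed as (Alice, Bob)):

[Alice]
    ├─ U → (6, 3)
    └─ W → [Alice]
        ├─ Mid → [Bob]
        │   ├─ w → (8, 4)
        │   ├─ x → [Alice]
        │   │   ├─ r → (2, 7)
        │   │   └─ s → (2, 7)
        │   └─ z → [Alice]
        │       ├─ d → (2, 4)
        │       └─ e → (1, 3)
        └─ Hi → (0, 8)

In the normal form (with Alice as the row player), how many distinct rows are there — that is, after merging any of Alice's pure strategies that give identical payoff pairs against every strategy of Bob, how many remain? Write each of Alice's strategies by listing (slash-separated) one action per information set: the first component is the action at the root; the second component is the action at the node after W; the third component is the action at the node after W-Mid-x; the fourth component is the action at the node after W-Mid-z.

4

Alice has 16 pure strategies: U/Mid/r/d, U/Mid/r/e, U/Mid/s/d, U/Mid/s/e, U/Hi/r/d, U/Hi/r/e, U/Hi/s/d, U/Hi/s/e, W/Mid/r/d, W/Mid/r/e, W/Mid/s/d, W/Mid/s/e, W/Hi/r/d, W/Hi/r/e, W/Hi/s/d, W/Hi/s/e. Columns: w, x, z.
{U/Mid/r/d, U/Mid/r/e, U/Mid/s/d, U/Mid/s/e, U/Hi/r/d, U/Hi/r/e, U/Hi/s/d, U/Hi/s/e} → row (6,3) (6,3) (6,3)
{W/Mid/r/d, W/Mid/s/d} → row (8,4) (2,7) (2,4)
{W/Mid/r/e, W/Mid/s/e} → row (8,4) (2,7) (1,3)
{W/Hi/r/d, W/Hi/r/e, W/Hi/s/d, W/Hi/s/e} → row (0,8) (0,8) (0,8)
That's 4 distinct rows out of 16 strategies.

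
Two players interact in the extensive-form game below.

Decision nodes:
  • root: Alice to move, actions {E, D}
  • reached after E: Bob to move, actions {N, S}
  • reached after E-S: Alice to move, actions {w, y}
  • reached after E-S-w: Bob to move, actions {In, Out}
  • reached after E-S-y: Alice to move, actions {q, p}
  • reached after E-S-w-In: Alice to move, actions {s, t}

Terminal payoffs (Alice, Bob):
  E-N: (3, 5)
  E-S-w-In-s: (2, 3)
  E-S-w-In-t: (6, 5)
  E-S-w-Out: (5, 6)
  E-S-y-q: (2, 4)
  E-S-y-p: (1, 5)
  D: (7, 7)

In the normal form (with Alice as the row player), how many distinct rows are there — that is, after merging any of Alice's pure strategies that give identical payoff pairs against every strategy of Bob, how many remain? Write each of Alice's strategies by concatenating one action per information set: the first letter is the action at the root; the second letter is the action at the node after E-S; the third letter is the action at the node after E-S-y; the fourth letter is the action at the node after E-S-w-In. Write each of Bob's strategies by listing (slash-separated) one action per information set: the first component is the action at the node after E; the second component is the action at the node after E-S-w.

Alice has 16 pure strategies: Ewqs, Ewqt, Ewps, Ewpt, Eyqs, Eyqt, Eyps, Eypt, Dwqs, Dwqt, Dwps, Dwpt, Dyqs, Dyqt, Dyps, Dypt. Columns: N/In, N/Out, S/In, S/Out.
{Ewqs, Ewps} → row (3,5) (3,5) (2,3) (5,6)
{Ewqt, Ewpt} → row (3,5) (3,5) (6,5) (5,6)
{Eyqs, Eyqt} → row (3,5) (3,5) (2,4) (2,4)
{Eyps, Eypt} → row (3,5) (3,5) (1,5) (1,5)
{Dwqs, Dwqt, Dwps, Dwpt, Dyqs, Dyqt, Dyps, Dypt} → row (7,7) (7,7) (7,7) (7,7)
That's 5 distinct rows out of 16 strategies.

5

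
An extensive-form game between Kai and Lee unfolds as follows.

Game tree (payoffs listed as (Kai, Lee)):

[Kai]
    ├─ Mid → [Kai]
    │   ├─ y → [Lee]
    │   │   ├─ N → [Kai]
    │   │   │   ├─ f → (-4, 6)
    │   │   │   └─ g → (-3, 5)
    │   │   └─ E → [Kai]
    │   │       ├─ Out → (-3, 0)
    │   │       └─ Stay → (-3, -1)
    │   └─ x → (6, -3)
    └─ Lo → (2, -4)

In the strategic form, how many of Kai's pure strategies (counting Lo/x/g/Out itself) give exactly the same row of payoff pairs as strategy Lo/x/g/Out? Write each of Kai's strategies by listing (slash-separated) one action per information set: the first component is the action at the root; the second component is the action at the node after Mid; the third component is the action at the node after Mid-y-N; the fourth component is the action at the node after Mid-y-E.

8

Row for Lo/x/g/Out (columns N, E): (2,-4) (2,-4).
Under Lo/x/g/Out, Kai's choice at the node after Mid and at the node after Mid-y-N and at the node after Mid-y-E can never be reached regardless of what Lee does, so varying those choices leaves every outcome unchanged.
Holding the reachable choices fixed and varying the unreachable ones freely already gives 2 × 2 × 2 = 8 equivalent strategies.
No other strategy reproduces this row, so those 8 are the full class: Lo/y/f/Out, Lo/y/f/Stay, Lo/y/g/Out, Lo/y/g/Stay, Lo/x/f/Out, Lo/x/f/Stay, Lo/x/g/Out, Lo/x/g/Stay.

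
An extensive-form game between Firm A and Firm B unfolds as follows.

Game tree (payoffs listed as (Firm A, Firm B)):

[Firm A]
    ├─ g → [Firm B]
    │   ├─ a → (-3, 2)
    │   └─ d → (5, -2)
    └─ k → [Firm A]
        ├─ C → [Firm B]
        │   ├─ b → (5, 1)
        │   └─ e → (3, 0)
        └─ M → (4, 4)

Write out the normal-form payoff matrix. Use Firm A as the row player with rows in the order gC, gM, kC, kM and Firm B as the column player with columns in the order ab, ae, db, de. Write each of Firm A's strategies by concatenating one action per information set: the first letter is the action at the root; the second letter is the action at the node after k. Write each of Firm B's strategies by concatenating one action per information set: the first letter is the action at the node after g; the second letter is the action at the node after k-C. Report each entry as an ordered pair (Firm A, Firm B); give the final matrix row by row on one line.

gC: (-3,2) (-3,2) (5,-2) (5,-2) | gM: (-3,2) (-3,2) (5,-2) (5,-2) | kC: (5,1) (3,0) (5,1) (3,0) | kM: (4,4) (4,4) (4,4) (4,4)

Row gC: ab→(-3,2), ae→(-3,2), db→(5,-2), de→(5,-2)
Row gM: ab→(-3,2), ae→(-3,2), db→(5,-2), de→(5,-2)
Row kC: ab→(5,1), ae→(3,0), db→(5,1), de→(3,0)
Row kM: ab→(4,4), ae→(4,4), db→(4,4), de→(4,4)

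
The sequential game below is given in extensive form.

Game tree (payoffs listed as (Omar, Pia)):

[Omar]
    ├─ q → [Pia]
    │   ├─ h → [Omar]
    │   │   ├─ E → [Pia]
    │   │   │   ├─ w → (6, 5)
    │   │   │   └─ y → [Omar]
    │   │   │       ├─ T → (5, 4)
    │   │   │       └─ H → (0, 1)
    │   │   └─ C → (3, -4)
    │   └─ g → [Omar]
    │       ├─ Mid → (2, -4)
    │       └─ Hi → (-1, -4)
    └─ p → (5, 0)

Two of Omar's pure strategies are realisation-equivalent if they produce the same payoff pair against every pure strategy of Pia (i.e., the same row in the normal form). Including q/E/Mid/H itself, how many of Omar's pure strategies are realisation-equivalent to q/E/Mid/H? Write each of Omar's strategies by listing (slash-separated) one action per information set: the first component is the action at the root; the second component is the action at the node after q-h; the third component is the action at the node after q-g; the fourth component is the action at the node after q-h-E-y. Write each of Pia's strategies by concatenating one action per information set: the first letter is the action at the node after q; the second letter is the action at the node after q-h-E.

1

Row for q/E/Mid/H (columns hw, hy, gw, gy): (6,5) (0,1) (2,-4) (2,-4).
Every one of Omar's information sets is on the play path for some reply by Pia when Omar follows q/E/Mid/H.
Changing the action at any of them therefore changes at least one column, so only q/E/Mid/H itself gives this row.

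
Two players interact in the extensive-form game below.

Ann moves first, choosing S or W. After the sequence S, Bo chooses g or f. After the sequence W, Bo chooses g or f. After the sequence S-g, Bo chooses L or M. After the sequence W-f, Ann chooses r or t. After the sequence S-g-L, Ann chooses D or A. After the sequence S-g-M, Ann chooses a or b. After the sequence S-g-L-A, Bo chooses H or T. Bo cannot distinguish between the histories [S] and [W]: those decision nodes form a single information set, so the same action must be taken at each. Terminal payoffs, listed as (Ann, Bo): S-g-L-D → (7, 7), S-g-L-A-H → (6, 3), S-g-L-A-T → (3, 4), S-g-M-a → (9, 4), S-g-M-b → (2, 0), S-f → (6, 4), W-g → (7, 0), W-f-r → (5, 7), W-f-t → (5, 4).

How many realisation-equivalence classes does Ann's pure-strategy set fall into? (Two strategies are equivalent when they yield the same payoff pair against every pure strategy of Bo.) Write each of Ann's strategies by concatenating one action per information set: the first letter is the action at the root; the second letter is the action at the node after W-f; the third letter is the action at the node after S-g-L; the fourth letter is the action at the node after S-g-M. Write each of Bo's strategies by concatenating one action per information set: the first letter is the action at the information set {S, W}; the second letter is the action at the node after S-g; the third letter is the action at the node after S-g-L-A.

Ann has 16 pure strategies: SrDa, SrDb, SrAa, SrAb, StDa, StDb, StAa, StAb, WrDa, WrDb, WrAa, WrAb, WtDa, WtDb, WtAa, WtAb. Columns: gLH, gLT, gMH, gMT, fLH, fLT, fMH, fMT.
{SrDa, StDa} → row (7,7) (7,7) (9,4) (9,4) (6,4) (6,4) (6,4) (6,4)
{SrDb, StDb} → row (7,7) (7,7) (2,0) (2,0) (6,4) (6,4) (6,4) (6,4)
{SrAa, StAa} → row (6,3) (3,4) (9,4) (9,4) (6,4) (6,4) (6,4) (6,4)
{SrAb, StAb} → row (6,3) (3,4) (2,0) (2,0) (6,4) (6,4) (6,4) (6,4)
{WrDa, WrDb, WrAa, WrAb} → row (7,0) (7,0) (7,0) (7,0) (5,7) (5,7) (5,7) (5,7)
{WtDa, WtDb, WtAa, WtAb} → row (7,0) (7,0) (7,0) (7,0) (5,4) (5,4) (5,4) (5,4)
That's 6 distinct rows out of 16 strategies.

6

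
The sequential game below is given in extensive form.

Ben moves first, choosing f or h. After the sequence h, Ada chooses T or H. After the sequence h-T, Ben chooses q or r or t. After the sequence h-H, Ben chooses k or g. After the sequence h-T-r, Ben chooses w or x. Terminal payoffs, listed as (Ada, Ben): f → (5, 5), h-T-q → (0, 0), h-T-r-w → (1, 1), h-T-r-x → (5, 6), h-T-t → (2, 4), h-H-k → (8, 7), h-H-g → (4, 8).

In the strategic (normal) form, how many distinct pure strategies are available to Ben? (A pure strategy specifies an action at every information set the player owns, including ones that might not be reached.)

Ben owns the root with actions {f, h} — two choices.
Ben owns the node after h-T with actions {q, r, t} — three choices.
Ben owns the node after h-H with actions {k, g} — two choices.
Ben owns the node after h-T-r with actions {w, x} — two choices.
A pure strategy fixes one action at each information set independently, so the count is the product 2 × 3 × 2 × 2 = 24.

24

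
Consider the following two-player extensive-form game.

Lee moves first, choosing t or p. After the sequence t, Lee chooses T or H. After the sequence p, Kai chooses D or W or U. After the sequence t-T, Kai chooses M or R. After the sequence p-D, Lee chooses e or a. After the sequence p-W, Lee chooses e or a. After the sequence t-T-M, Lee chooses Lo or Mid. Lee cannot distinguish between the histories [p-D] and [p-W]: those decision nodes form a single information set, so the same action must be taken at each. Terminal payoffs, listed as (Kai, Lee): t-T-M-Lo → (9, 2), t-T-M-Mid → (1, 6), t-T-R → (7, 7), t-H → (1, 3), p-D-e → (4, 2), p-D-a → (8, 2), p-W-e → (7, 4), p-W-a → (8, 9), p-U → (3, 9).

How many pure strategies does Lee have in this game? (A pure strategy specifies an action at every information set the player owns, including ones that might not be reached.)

16

Lee owns the root with actions {t, p} — two choices.
Lee owns the node after t with actions {T, H} — two choices.
Lee owns the information set {p-D, p-W} with actions {e, a} — two choices.
Lee owns the node after t-T-M with actions {Lo, Mid} — two choices.
A pure strategy fixes one action at each information set independently, so the count is the product 2 × 2 × 2 × 2 = 16.
(For reference, Kai has 6 pure strategies, giving a 16×6 normal-form matrix.)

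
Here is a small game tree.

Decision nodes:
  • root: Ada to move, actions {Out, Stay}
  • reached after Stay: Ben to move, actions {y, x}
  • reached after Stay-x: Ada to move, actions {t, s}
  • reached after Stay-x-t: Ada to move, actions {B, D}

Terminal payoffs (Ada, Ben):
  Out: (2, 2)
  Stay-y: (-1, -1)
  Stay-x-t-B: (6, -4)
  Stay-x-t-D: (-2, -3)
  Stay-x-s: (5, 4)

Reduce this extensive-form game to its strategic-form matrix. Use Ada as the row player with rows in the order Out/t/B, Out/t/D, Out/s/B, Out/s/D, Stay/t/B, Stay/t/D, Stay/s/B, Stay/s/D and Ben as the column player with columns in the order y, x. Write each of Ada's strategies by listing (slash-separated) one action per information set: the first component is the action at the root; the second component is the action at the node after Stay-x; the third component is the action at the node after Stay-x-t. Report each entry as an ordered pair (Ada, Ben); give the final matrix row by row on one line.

Out/t/B: (2,2) (2,2) | Out/t/D: (2,2) (2,2) | Out/s/B: (2,2) (2,2) | Out/s/D: (2,2) (2,2) | Stay/t/B: (-1,-1) (6,-4) | Stay/t/D: (-1,-1) (-2,-3) | Stay/s/B: (-1,-1) (5,4) | Stay/s/D: (-1,-1) (5,4)

                y        x
 Out/t/B    (2,2)    (2,2)
 Out/t/D    (2,2)    (2,2)
 Out/s/B    (2,2)    (2,2)
 Out/s/D    (2,2)    (2,2)
Stay/t/B  (-1,-1)   (6,-4)
Stay/t/D  (-1,-1)  (-2,-3)
Stay/s/B  (-1,-1)    (5,4)
Stay/s/D  (-1,-1)    (5,4)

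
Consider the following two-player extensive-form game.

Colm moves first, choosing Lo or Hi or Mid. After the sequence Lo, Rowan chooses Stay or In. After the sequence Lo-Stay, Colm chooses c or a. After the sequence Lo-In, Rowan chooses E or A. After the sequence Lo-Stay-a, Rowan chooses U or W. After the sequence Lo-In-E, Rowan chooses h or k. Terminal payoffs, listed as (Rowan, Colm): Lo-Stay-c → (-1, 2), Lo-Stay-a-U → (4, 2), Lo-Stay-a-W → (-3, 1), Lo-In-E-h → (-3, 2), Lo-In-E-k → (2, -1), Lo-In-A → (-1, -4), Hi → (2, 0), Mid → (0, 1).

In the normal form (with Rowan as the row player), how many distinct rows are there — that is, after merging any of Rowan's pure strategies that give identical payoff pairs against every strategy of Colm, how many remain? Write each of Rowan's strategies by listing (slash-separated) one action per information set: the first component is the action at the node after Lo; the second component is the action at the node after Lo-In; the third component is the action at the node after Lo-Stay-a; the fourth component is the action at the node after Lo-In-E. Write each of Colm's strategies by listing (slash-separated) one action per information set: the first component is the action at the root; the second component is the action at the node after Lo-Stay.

Rowan has 16 pure strategies: Stay/E/U/h, Stay/E/U/k, Stay/E/W/h, Stay/E/W/k, Stay/A/U/h, Stay/A/U/k, Stay/A/W/h, Stay/A/W/k, In/E/U/h, In/E/U/k, In/E/W/h, In/E/W/k, In/A/U/h, In/A/U/k, In/A/W/h, In/A/W/k. Columns: Lo/c, Lo/a, Hi/c, Hi/a, Mid/c, Mid/a.
{Stay/E/U/h, Stay/E/U/k, Stay/A/U/h, Stay/A/U/k} → row (-1,2) (4,2) (2,0) (2,0) (0,1) (0,1)
{Stay/E/W/h, Stay/E/W/k, Stay/A/W/h, Stay/A/W/k} → row (-1,2) (-3,1) (2,0) (2,0) (0,1) (0,1)
{In/E/U/h, In/E/W/h} → row (-3,2) (-3,2) (2,0) (2,0) (0,1) (0,1)
{In/E/U/k, In/E/W/k} → row (2,-1) (2,-1) (2,0) (2,0) (0,1) (0,1)
{In/A/U/h, In/A/U/k, In/A/W/h, In/A/W/k} → row (-1,-4) (-1,-4) (2,0) (2,0) (0,1) (0,1)
That's 5 distinct rows out of 16 strategies.

5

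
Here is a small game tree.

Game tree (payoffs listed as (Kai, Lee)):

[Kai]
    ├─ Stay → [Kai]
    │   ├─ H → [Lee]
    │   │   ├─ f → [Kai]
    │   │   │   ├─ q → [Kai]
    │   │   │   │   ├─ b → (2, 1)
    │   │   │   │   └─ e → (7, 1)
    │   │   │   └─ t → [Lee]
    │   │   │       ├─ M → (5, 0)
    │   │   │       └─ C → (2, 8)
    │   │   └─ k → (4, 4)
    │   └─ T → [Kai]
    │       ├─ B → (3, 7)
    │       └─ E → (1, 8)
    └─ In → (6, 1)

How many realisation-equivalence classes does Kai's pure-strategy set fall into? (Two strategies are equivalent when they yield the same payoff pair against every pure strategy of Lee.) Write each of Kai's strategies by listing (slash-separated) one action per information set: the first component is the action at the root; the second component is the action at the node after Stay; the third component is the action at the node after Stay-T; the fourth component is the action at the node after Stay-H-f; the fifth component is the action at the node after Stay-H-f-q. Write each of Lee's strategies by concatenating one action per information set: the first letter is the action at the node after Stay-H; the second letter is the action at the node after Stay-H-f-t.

6

Kai has 32 pure strategies: Stay/H/B/q/b, Stay/H/B/q/e, Stay/H/B/t/b, Stay/H/B/t/e, Stay/H/E/q/b, Stay/H/E/q/e, Stay/H/E/t/b, Stay/H/E/t/e, Stay/T/B/q/b, Stay/T/B/q/e, Stay/T/B/t/b, Stay/T/B/t/e, Stay/T/E/q/b, Stay/T/E/q/e, Stay/T/E/t/b, Stay/T/E/t/e, In/H/B/q/b, In/H/B/q/e, In/H/B/t/b, In/H/B/t/e, In/H/E/q/b, In/H/E/q/e, In/H/E/t/b, In/H/E/t/e, In/T/B/q/b, In/T/B/q/e, In/T/B/t/b, In/T/B/t/e, In/T/E/q/b, In/T/E/q/e, In/T/E/t/b, In/T/E/t/e. Columns: fM, fC, kM, kC.
{Stay/H/B/q/b, Stay/H/E/q/b} → row (2,1) (2,1) (4,4) (4,4)
{Stay/H/B/q/e, Stay/H/E/q/e} → row (7,1) (7,1) (4,4) (4,4)
{Stay/H/B/t/b, Stay/H/B/t/e, Stay/H/E/t/b, Stay/H/E/t/e} → row (5,0) (2,8) (4,4) (4,4)
{Stay/T/B/q/b, Stay/T/B/q/e, Stay/T/B/t/b, Stay/T/B/t/e} → row (3,7) (3,7) (3,7) (3,7)
{Stay/T/E/q/b, Stay/T/E/q/e, Stay/T/E/t/b, Stay/T/E/t/e} → row (1,8) (1,8) (1,8) (1,8)
{In/H/B/q/b, In/H/B/q/e, In/H/B/t/b, In/H/B/t/e, In/H/E/q/b, In/H/E/q/e, In/H/E/t/b, In/H/E/t/e, In/T/B/q/b, In/T/B/q/e, In/T/B/t/b, In/T/B/t/e, In/T/E/q/b, In/T/E/q/e, In/T/E/t/b, In/T/E/t/e} → row (6,1) (6,1) (6,1) (6,1)
That's 6 distinct rows out of 32 strategies.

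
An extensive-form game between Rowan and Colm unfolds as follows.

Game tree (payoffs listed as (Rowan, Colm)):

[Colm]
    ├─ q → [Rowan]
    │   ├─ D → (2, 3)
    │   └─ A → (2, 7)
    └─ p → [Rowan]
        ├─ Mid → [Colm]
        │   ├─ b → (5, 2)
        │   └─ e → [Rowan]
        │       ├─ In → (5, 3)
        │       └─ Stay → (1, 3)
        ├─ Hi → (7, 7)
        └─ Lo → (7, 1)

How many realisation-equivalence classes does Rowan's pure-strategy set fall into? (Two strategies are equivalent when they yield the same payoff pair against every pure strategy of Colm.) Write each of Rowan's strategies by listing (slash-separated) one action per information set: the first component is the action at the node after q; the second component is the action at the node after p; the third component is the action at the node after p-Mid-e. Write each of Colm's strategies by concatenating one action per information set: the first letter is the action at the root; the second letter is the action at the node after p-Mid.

Rowan has 12 pure strategies: D/Mid/In, D/Mid/Stay, D/Hi/In, D/Hi/Stay, D/Lo/In, D/Lo/Stay, A/Mid/In, A/Mid/Stay, A/Hi/In, A/Hi/Stay, A/Lo/In, A/Lo/Stay. Columns: qb, qe, pb, pe.
{D/Mid/In} → row (2,3) (2,3) (5,2) (5,3)
{D/Mid/Stay} → row (2,3) (2,3) (5,2) (1,3)
{D/Hi/In, D/Hi/Stay} → row (2,3) (2,3) (7,7) (7,7)
{D/Lo/In, D/Lo/Stay} → row (2,3) (2,3) (7,1) (7,1)
{A/Mid/In} → row (2,7) (2,7) (5,2) (5,3)
{A/Mid/Stay} → row (2,7) (2,7) (5,2) (1,3)
{A/Hi/In, A/Hi/Stay} → row (2,7) (2,7) (7,7) (7,7)
{A/Lo/In, A/Lo/Stay} → row (2,7) (2,7) (7,1) (7,1)
That's 8 distinct rows out of 12 strategies.

8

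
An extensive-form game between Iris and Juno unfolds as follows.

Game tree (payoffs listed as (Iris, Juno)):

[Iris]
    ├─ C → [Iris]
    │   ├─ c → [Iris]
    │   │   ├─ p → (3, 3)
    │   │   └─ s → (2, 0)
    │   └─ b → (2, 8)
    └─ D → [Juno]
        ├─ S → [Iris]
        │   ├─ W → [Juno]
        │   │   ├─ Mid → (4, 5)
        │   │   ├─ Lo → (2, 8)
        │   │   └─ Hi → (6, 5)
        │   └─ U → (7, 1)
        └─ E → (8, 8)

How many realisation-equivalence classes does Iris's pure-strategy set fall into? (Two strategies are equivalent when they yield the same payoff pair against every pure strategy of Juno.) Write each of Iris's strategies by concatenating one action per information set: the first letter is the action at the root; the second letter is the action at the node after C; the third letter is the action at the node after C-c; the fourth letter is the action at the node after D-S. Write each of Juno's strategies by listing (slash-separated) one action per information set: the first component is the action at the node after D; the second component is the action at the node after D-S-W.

5

Iris has 16 pure strategies: CcpW, CcpU, CcsW, CcsU, CbpW, CbpU, CbsW, CbsU, DcpW, DcpU, DcsW, DcsU, DbpW, DbpU, DbsW, DbsU. Columns: S/Mid, S/Lo, S/Hi, E/Mid, E/Lo, E/Hi.
{CcpW, CcpU} → row (3,3) (3,3) (3,3) (3,3) (3,3) (3,3)
{CcsW, CcsU} → row (2,0) (2,0) (2,0) (2,0) (2,0) (2,0)
{CbpW, CbpU, CbsW, CbsU} → row (2,8) (2,8) (2,8) (2,8) (2,8) (2,8)
{DcpW, DcsW, DbpW, DbsW} → row (4,5) (2,8) (6,5) (8,8) (8,8) (8,8)
{DcpU, DcsU, DbpU, DbsU} → row (7,1) (7,1) (7,1) (8,8) (8,8) (8,8)
That's 5 distinct rows out of 16 strategies.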